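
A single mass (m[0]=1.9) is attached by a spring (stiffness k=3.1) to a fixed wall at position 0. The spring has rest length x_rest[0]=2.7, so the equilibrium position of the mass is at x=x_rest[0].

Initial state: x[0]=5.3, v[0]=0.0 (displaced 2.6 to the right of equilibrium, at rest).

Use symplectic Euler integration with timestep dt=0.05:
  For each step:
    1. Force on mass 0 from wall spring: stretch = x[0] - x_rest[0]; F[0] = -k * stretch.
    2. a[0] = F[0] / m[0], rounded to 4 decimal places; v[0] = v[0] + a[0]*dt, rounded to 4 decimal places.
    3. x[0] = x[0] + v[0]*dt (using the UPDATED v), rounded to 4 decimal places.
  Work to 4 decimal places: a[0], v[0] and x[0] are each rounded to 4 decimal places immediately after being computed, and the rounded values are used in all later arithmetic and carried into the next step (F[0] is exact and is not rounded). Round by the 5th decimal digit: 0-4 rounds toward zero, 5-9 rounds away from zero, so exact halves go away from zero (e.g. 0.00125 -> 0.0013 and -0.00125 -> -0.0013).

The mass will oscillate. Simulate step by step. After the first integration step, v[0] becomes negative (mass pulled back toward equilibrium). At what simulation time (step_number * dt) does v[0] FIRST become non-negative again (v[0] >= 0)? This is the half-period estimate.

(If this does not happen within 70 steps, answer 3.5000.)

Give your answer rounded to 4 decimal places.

Answer: 2.5000

Derivation:
Step 0: x=[5.3000] v=[0.0000]
Step 1: x=[5.2894] v=[-0.2121]
Step 2: x=[5.2682] v=[-0.4233]
Step 3: x=[5.2366] v=[-0.6328]
Step 4: x=[5.1946] v=[-0.8397]
Step 5: x=[5.1424] v=[-1.0432]
Step 6: x=[5.0803] v=[-1.2425]
Step 7: x=[5.0085] v=[-1.4367]
Step 8: x=[4.9273] v=[-1.6250]
Step 9: x=[4.8370] v=[-1.8067]
Step 10: x=[4.7380] v=[-1.9810]
Step 11: x=[4.6306] v=[-2.1473]
Step 12: x=[4.5154] v=[-2.3048]
Step 13: x=[4.3928] v=[-2.4529]
Step 14: x=[4.2633] v=[-2.5910]
Step 15: x=[4.1274] v=[-2.7185]
Step 16: x=[3.9857] v=[-2.8349]
Step 17: x=[3.8387] v=[-2.9398]
Step 18: x=[3.6871] v=[-3.0327]
Step 19: x=[3.5314] v=[-3.1132]
Step 20: x=[3.3724] v=[-3.1810]
Step 21: x=[3.2106] v=[-3.2359]
Step 22: x=[3.0467] v=[-3.2776]
Step 23: x=[2.8814] v=[-3.3059]
Step 24: x=[2.7154] v=[-3.3207]
Step 25: x=[2.5493] v=[-3.3220]
Step 26: x=[2.3838] v=[-3.3097]
Step 27: x=[2.2196] v=[-3.2839]
Step 28: x=[2.0574] v=[-3.2447]
Step 29: x=[1.8978] v=[-3.1923]
Step 30: x=[1.7415] v=[-3.1269]
Step 31: x=[1.5891] v=[-3.0487]
Step 32: x=[1.4412] v=[-2.9581]
Step 33: x=[1.2984] v=[-2.8554]
Step 34: x=[1.1613] v=[-2.7411]
Step 35: x=[1.0305] v=[-2.6156]
Step 36: x=[0.9065] v=[-2.4794]
Step 37: x=[0.7898] v=[-2.3331]
Step 38: x=[0.6809] v=[-2.1773]
Step 39: x=[0.5803] v=[-2.0126]
Step 40: x=[0.4883] v=[-1.8397]
Step 41: x=[0.4053] v=[-1.6593]
Step 42: x=[0.3317] v=[-1.4721]
Step 43: x=[0.2678] v=[-1.2789]
Step 44: x=[0.2138] v=[-1.0805]
Step 45: x=[0.1699] v=[-0.8777]
Step 46: x=[0.1363] v=[-0.6713]
Step 47: x=[0.1132] v=[-0.4622]
Step 48: x=[0.1006] v=[-0.2512]
Step 49: x=[0.0986] v=[-0.0391]
Step 50: x=[0.1073] v=[0.1731]
First v>=0 after going negative at step 50, time=2.5000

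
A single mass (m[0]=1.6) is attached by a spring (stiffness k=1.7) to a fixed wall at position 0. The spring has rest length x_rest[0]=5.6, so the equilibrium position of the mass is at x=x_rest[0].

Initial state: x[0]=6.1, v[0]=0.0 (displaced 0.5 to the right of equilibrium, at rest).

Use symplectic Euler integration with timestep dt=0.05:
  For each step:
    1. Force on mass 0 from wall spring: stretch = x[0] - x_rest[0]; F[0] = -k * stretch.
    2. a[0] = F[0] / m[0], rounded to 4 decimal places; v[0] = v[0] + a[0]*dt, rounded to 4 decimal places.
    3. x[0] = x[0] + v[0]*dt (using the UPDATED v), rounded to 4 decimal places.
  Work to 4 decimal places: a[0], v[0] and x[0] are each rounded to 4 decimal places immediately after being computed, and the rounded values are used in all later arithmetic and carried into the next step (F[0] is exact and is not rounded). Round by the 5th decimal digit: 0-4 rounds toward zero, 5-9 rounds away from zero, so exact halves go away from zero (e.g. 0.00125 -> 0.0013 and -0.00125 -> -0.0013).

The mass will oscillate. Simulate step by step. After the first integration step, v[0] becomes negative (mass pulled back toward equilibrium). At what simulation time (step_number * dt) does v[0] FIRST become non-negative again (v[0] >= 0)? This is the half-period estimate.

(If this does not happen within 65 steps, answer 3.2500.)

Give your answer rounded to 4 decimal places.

Step 0: x=[6.1000] v=[0.0000]
Step 1: x=[6.0987] v=[-0.0266]
Step 2: x=[6.0960] v=[-0.0531]
Step 3: x=[6.0920] v=[-0.0795]
Step 4: x=[6.0867] v=[-0.1056]
Step 5: x=[6.0801] v=[-0.1315]
Step 6: x=[6.0723] v=[-0.1570]
Step 7: x=[6.0632] v=[-0.1821]
Step 8: x=[6.0529] v=[-0.2067]
Step 9: x=[6.0414] v=[-0.2308]
Step 10: x=[6.0287] v=[-0.2543]
Step 11: x=[6.0148] v=[-0.2771]
Step 12: x=[5.9998] v=[-0.2991]
Step 13: x=[5.9838] v=[-0.3203]
Step 14: x=[5.9668] v=[-0.3407]
Step 15: x=[5.9488] v=[-0.3602]
Step 16: x=[5.9299] v=[-0.3787]
Step 17: x=[5.9101] v=[-0.3962]
Step 18: x=[5.8895] v=[-0.4127]
Step 19: x=[5.8681] v=[-0.4281]
Step 20: x=[5.8460] v=[-0.4423]
Step 21: x=[5.8232] v=[-0.4554]
Step 22: x=[5.7998] v=[-0.4673]
Step 23: x=[5.7759] v=[-0.4779]
Step 24: x=[5.7515] v=[-0.4872]
Step 25: x=[5.7267] v=[-0.4953]
Step 26: x=[5.7016] v=[-0.5020]
Step 27: x=[5.6762] v=[-0.5074]
Step 28: x=[5.6506] v=[-0.5115]
Step 29: x=[5.6249] v=[-0.5142]
Step 30: x=[5.5991] v=[-0.5155]
Step 31: x=[5.5733] v=[-0.5155]
Step 32: x=[5.5476] v=[-0.5141]
Step 33: x=[5.5220] v=[-0.5113]
Step 34: x=[5.4966] v=[-0.5072]
Step 35: x=[5.4715] v=[-0.5017]
Step 36: x=[5.4468] v=[-0.4949]
Step 37: x=[5.4225] v=[-0.4868]
Step 38: x=[5.3986] v=[-0.4774]
Step 39: x=[5.3753] v=[-0.4667]
Step 40: x=[5.3526] v=[-0.4548]
Step 41: x=[5.3305] v=[-0.4417]
Step 42: x=[5.3091] v=[-0.4274]
Step 43: x=[5.2885] v=[-0.4119]
Step 44: x=[5.2687] v=[-0.3954]
Step 45: x=[5.2498] v=[-0.3778]
Step 46: x=[5.2318] v=[-0.3592]
Step 47: x=[5.2148] v=[-0.3396]
Step 48: x=[5.1988] v=[-0.3191]
Step 49: x=[5.1839] v=[-0.2978]
Step 50: x=[5.1701] v=[-0.2757]
Step 51: x=[5.1575] v=[-0.2529]
Step 52: x=[5.1460] v=[-0.2294]
Step 53: x=[5.1357] v=[-0.2053]
Step 54: x=[5.1267] v=[-0.1806]
Step 55: x=[5.1189] v=[-0.1555]
Step 56: x=[5.1124] v=[-0.1299]
Step 57: x=[5.1072] v=[-0.1040]
Step 58: x=[5.1033] v=[-0.0778]
Step 59: x=[5.1007] v=[-0.0514]
Step 60: x=[5.0995] v=[-0.0249]
Step 61: x=[5.0996] v=[0.0017]
First v>=0 after going negative at step 61, time=3.0500

Answer: 3.0500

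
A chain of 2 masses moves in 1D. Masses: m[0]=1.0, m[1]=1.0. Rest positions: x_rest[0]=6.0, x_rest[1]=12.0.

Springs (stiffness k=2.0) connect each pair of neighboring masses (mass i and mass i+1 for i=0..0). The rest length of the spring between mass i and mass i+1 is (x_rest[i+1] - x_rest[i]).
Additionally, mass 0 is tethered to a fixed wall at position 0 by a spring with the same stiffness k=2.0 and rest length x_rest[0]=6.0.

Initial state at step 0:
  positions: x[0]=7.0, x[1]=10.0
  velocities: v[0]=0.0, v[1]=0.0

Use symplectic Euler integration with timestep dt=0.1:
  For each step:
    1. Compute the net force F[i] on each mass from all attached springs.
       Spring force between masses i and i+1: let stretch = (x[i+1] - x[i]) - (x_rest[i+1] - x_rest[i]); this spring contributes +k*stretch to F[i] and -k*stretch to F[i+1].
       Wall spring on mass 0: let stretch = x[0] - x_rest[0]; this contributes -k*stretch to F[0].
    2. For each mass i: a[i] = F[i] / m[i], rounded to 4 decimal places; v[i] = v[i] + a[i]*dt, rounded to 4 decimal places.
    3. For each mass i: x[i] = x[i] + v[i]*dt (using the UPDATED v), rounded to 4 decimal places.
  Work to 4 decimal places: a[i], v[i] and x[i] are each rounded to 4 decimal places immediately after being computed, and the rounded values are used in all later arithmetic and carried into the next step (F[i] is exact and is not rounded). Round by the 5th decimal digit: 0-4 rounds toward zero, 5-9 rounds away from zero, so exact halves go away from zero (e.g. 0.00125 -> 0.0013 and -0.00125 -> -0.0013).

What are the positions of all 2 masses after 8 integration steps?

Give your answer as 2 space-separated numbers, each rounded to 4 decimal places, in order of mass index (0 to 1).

Step 0: x=[7.0000 10.0000] v=[0.0000 0.0000]
Step 1: x=[6.9200 10.0600] v=[-0.8000 0.6000]
Step 2: x=[6.7644 10.1772] v=[-1.5560 1.1720]
Step 3: x=[6.5418 10.3461] v=[-2.2263 1.6894]
Step 4: x=[6.2644 10.5590] v=[-2.7738 2.1285]
Step 5: x=[5.9476 10.8060] v=[-3.1678 2.4696]
Step 6: x=[5.6090 11.0758] v=[-3.3856 2.6979]
Step 7: x=[5.2676 11.3563] v=[-3.4140 2.8045]
Step 8: x=[4.9426 11.6350] v=[-3.2498 2.7868]

Answer: 4.9426 11.6350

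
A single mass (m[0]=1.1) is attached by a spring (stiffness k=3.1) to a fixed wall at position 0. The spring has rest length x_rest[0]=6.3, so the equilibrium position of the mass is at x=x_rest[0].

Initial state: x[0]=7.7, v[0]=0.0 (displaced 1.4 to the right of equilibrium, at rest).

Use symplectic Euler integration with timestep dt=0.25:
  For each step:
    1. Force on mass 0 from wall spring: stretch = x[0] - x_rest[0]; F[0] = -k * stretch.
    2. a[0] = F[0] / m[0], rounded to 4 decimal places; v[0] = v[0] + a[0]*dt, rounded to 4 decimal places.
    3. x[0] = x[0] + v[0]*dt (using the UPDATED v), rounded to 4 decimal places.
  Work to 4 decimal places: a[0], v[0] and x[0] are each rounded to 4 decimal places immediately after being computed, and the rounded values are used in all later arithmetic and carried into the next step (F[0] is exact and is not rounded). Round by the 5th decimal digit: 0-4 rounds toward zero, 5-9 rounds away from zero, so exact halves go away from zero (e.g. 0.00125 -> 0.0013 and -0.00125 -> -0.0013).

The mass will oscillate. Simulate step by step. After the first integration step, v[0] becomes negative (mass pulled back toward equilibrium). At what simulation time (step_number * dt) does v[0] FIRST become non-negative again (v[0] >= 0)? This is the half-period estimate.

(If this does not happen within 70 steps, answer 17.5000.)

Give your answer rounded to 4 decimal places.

Step 0: x=[7.7000] v=[0.0000]
Step 1: x=[7.4534] v=[-0.9864]
Step 2: x=[7.0037] v=[-1.7990]
Step 3: x=[6.4300] v=[-2.2948]
Step 4: x=[5.8334] v=[-2.3864]
Step 5: x=[5.3190] v=[-2.0577]
Step 6: x=[4.9774] v=[-1.3666]
Step 7: x=[4.8687] v=[-0.4348]
Step 8: x=[5.0121] v=[0.5736]
First v>=0 after going negative at step 8, time=2.0000

Answer: 2.0000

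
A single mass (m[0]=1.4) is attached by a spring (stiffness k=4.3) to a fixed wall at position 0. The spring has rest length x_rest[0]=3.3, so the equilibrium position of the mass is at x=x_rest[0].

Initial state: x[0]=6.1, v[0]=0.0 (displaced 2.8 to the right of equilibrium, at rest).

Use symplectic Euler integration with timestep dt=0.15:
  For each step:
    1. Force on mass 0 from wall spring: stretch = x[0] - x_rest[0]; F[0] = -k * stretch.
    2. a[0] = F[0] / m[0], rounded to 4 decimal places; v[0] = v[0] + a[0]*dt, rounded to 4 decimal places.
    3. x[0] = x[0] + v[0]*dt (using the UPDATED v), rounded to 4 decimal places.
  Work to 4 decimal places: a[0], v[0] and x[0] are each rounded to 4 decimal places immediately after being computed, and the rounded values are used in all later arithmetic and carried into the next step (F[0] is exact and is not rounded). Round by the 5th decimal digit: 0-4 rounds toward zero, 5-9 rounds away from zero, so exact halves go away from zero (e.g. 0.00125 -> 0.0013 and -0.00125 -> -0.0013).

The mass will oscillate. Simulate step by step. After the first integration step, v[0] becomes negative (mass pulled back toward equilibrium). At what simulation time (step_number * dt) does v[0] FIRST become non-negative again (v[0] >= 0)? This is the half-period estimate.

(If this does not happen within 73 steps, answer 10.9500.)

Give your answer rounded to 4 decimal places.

Answer: 1.8000

Derivation:
Step 0: x=[6.1000] v=[0.0000]
Step 1: x=[5.9065] v=[-1.2900]
Step 2: x=[5.5329] v=[-2.4909]
Step 3: x=[5.0050] v=[-3.5196]
Step 4: x=[4.3592] v=[-4.3051]
Step 5: x=[3.6402] v=[-4.7931]
Step 6: x=[2.8977] v=[-4.9498]
Step 7: x=[2.1830] v=[-4.7645]
Step 8: x=[1.5455] v=[-4.2499]
Step 9: x=[1.0293] v=[-3.4416]
Step 10: x=[0.6700] v=[-2.3955]
Step 11: x=[0.4924] v=[-1.1838]
Step 12: x=[0.5089] v=[0.1097]
First v>=0 after going negative at step 12, time=1.8000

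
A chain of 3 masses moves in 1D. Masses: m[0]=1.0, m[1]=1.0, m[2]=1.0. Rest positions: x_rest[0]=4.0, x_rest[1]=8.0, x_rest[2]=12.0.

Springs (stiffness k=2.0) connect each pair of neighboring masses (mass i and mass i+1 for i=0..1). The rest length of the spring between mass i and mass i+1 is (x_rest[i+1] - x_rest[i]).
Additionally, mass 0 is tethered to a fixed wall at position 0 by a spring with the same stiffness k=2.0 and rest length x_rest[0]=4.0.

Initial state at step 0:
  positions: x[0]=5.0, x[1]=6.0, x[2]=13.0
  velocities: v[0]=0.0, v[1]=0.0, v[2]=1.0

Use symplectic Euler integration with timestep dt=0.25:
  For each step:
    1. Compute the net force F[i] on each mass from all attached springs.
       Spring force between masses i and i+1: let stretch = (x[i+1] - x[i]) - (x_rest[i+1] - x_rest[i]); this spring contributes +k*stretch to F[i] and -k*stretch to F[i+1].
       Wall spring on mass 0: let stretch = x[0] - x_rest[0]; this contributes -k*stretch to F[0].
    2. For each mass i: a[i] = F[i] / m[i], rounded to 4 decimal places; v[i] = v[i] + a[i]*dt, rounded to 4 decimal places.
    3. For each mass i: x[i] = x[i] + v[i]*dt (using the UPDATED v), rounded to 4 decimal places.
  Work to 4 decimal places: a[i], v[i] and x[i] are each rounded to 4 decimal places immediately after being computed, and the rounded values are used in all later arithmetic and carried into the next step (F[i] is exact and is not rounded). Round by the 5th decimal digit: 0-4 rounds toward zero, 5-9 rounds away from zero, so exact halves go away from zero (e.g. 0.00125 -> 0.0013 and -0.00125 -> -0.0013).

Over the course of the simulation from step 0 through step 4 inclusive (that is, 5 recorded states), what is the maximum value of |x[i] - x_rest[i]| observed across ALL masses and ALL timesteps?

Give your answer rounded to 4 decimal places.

Answer: 2.0794

Derivation:
Step 0: x=[5.0000 6.0000 13.0000] v=[0.0000 0.0000 1.0000]
Step 1: x=[4.5000 6.7500 12.8750] v=[-2.0000 3.0000 -0.5000]
Step 2: x=[3.7188 7.9844 12.4844] v=[-3.1250 4.9375 -1.5625]
Step 3: x=[3.0059 9.2481 12.0313] v=[-2.8516 5.0547 -1.8125]
Step 4: x=[2.6975 10.0794 11.7303] v=[-1.2335 3.3252 -1.2041]
Max displacement = 2.0794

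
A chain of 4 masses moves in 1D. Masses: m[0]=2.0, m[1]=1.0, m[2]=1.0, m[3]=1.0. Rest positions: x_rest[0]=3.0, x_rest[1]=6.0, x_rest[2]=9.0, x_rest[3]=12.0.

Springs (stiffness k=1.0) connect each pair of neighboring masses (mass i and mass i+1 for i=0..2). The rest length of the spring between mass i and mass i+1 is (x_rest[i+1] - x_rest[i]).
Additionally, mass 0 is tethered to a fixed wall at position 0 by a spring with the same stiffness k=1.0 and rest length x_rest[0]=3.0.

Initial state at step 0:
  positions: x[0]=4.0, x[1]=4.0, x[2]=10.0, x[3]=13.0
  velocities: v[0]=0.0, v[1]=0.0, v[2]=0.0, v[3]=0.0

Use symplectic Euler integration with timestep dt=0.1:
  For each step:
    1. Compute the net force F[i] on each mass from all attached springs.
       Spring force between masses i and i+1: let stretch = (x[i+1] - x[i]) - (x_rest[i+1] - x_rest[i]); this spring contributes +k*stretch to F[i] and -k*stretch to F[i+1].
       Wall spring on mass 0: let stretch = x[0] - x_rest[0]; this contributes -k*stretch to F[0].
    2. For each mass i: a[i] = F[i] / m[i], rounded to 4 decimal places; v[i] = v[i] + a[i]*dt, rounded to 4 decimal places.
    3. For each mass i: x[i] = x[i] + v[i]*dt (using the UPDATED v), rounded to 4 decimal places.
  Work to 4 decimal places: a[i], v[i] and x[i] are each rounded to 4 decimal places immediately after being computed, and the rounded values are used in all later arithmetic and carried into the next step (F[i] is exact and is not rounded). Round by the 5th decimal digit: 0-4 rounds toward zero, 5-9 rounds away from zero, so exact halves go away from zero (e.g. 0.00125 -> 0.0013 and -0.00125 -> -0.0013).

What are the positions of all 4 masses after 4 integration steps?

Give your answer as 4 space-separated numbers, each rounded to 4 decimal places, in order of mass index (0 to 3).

Answer: 3.8074 4.5749 9.7177 12.9956

Derivation:
Step 0: x=[4.0000 4.0000 10.0000 13.0000] v=[0.0000 0.0000 0.0000 0.0000]
Step 1: x=[3.9800 4.0600 9.9700 13.0000] v=[-0.2000 0.6000 -0.3000 0.0000]
Step 2: x=[3.9405 4.1783 9.9112 12.9997] v=[-0.3950 1.1830 -0.5880 -0.0030]
Step 3: x=[3.8825 4.3516 9.8260 12.9985] v=[-0.5801 1.7325 -0.8524 -0.0119]
Step 4: x=[3.8074 4.5749 9.7177 12.9956] v=[-0.7508 2.2330 -1.0826 -0.0292]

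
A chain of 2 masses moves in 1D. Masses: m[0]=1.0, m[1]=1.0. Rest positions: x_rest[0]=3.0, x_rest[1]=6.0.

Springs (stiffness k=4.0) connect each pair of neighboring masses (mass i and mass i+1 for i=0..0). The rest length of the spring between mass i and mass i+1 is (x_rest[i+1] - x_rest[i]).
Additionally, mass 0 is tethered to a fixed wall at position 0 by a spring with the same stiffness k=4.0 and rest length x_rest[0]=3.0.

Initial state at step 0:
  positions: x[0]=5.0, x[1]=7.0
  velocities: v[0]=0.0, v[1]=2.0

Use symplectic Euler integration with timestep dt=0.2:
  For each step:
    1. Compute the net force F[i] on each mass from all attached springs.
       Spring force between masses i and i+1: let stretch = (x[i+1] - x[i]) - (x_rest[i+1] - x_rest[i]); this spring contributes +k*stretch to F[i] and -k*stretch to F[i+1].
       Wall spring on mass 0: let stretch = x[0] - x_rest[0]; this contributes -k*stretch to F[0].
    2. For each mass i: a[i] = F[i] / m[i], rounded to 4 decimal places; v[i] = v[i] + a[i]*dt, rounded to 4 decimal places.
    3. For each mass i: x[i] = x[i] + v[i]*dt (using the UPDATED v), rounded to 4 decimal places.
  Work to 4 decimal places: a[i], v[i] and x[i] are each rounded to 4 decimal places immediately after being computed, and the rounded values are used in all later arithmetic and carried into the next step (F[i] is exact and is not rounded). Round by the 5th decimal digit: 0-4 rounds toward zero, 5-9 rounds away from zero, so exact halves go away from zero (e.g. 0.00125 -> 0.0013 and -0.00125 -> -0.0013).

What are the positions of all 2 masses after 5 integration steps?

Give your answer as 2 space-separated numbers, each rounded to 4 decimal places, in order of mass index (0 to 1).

Answer: 3.0062 8.0025

Derivation:
Step 0: x=[5.0000 7.0000] v=[0.0000 2.0000]
Step 1: x=[4.5200 7.5600] v=[-2.4000 2.8000]
Step 2: x=[3.8032 8.1136] v=[-3.5840 2.7680]
Step 3: x=[3.1676 8.4575] v=[-3.1782 1.7197]
Step 4: x=[2.8715 8.4351] v=[-1.4804 -0.1122]
Step 5: x=[3.0062 8.0025] v=[0.6733 -2.1631]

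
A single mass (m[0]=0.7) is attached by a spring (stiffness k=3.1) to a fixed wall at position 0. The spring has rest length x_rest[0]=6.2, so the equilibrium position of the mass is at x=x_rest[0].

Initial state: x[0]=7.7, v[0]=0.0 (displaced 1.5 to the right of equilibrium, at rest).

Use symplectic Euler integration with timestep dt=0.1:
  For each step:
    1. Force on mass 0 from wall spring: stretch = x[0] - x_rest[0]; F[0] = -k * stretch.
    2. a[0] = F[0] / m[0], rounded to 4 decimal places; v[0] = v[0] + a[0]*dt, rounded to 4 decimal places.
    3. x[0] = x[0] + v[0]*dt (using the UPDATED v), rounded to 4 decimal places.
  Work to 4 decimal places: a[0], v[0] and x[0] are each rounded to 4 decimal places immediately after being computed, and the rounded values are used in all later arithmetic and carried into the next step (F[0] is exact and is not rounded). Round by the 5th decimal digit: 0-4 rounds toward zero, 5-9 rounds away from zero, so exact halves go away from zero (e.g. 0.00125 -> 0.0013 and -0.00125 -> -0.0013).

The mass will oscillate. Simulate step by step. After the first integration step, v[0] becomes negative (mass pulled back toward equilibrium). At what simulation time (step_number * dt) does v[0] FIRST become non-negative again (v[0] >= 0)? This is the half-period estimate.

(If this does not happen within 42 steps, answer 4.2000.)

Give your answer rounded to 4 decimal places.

Step 0: x=[7.7000] v=[0.0000]
Step 1: x=[7.6336] v=[-0.6643]
Step 2: x=[7.5037] v=[-1.2992]
Step 3: x=[7.3160] v=[-1.8766]
Step 4: x=[7.0789] v=[-2.3708]
Step 5: x=[6.8029] v=[-2.7600]
Step 6: x=[6.5002] v=[-3.0270]
Step 7: x=[6.1842] v=[-3.1600]
Step 8: x=[5.8689] v=[-3.1530]
Step 9: x=[5.5683] v=[-3.0064]
Step 10: x=[5.2956] v=[-2.7267]
Step 11: x=[5.0630] v=[-2.3262]
Step 12: x=[4.8807] v=[-1.8227]
Step 13: x=[4.7569] v=[-1.2384]
Step 14: x=[4.6970] v=[-0.5993]
Step 15: x=[4.7036] v=[0.0663]
First v>=0 after going negative at step 15, time=1.5000

Answer: 1.5000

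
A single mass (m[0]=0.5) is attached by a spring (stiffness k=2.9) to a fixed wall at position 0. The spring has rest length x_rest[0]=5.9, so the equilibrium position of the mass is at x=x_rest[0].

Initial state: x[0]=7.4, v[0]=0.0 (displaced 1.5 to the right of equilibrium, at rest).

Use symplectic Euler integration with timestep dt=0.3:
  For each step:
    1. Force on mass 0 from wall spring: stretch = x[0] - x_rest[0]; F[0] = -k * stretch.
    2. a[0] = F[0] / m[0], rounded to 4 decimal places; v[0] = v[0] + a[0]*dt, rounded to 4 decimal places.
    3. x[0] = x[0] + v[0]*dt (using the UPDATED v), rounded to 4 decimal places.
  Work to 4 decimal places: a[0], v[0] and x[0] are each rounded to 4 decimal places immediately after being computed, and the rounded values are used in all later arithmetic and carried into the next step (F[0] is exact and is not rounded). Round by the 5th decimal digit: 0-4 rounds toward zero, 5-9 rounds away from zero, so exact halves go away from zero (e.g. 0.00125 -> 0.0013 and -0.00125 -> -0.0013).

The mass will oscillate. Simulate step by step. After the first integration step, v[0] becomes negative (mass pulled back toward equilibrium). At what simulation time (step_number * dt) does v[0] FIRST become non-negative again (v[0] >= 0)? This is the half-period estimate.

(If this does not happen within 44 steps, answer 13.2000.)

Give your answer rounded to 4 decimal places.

Step 0: x=[7.4000] v=[0.0000]
Step 1: x=[6.6170] v=[-2.6100]
Step 2: x=[5.4597] v=[-3.8576]
Step 3: x=[4.5323] v=[-3.0915]
Step 4: x=[4.3188] v=[-0.7117]
Step 5: x=[4.9307] v=[2.0396]
First v>=0 after going negative at step 5, time=1.5000

Answer: 1.5000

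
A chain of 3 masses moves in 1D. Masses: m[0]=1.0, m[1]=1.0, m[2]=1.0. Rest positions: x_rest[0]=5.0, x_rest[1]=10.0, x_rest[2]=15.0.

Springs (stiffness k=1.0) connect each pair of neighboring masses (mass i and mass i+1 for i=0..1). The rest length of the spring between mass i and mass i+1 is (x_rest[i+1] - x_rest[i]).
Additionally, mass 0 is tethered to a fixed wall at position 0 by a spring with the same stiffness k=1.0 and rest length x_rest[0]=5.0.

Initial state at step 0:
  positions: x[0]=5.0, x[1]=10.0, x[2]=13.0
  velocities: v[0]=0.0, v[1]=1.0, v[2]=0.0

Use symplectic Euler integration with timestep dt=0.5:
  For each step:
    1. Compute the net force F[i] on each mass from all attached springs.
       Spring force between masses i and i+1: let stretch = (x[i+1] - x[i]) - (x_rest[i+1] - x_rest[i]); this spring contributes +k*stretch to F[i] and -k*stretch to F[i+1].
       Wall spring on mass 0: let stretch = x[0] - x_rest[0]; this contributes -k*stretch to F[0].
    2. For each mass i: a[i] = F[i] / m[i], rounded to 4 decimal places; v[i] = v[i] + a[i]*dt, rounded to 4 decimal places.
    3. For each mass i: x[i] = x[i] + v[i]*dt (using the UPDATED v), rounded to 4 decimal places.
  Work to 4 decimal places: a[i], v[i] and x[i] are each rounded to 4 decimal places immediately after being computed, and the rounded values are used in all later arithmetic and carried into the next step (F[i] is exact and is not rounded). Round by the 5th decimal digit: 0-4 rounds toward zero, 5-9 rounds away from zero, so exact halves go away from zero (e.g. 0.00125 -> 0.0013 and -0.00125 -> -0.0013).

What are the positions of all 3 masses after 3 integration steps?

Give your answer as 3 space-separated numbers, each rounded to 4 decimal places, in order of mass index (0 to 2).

Answer: 4.9063 9.2813 15.3125

Derivation:
Step 0: x=[5.0000 10.0000 13.0000] v=[0.0000 1.0000 0.0000]
Step 1: x=[5.0000 10.0000 13.5000] v=[0.0000 0.0000 1.0000]
Step 2: x=[5.0000 9.6250 14.3750] v=[0.0000 -0.7500 1.7500]
Step 3: x=[4.9063 9.2813 15.3125] v=[-0.1875 -0.6875 1.8750]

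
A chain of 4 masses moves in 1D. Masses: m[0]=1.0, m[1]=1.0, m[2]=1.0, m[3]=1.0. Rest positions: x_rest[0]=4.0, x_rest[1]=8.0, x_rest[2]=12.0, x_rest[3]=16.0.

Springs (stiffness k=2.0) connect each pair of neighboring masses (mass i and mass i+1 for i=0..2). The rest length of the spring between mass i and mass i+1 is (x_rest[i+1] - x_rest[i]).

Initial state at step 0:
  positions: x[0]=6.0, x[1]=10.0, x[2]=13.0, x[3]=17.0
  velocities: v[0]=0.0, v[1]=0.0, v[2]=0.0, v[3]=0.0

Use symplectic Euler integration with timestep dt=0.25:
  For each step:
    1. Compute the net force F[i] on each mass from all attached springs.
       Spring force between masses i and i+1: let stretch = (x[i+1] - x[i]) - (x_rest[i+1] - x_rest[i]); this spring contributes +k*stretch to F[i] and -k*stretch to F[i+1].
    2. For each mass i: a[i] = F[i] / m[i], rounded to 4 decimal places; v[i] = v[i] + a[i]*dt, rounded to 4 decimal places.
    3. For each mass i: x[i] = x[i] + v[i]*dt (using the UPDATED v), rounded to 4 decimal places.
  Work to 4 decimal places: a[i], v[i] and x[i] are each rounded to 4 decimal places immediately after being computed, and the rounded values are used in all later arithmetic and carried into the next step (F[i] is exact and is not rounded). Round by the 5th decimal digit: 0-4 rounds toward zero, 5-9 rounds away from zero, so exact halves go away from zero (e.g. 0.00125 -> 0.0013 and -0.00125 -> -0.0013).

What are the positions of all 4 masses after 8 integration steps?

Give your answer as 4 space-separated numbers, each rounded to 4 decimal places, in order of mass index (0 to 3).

Step 0: x=[6.0000 10.0000 13.0000 17.0000] v=[0.0000 0.0000 0.0000 0.0000]
Step 1: x=[6.0000 9.8750 13.1250 17.0000] v=[0.0000 -0.5000 0.5000 0.0000]
Step 2: x=[5.9844 9.6719 13.3281 17.0156] v=[-0.0625 -0.8125 0.8125 0.0625]
Step 3: x=[5.9297 9.4649 13.5352 17.0703] v=[-0.2188 -0.8282 0.8282 0.2188]
Step 4: x=[5.8169 9.3247 13.6754 17.1831] v=[-0.4512 -0.5607 0.5606 0.4513]
Step 5: x=[5.6426 9.2899 13.7102 17.3575] v=[-0.6973 -0.1393 0.1391 0.6975]
Step 6: x=[5.4242 9.3517 13.6484 17.5760] v=[-0.8737 0.2472 -0.2474 0.8739]
Step 7: x=[5.1967 9.4597 13.5404 17.8035] v=[-0.9100 0.4318 -0.4320 0.9101]
Step 8: x=[5.0021 9.5449 13.4552 17.9982] v=[-0.7785 0.3407 -0.3408 0.7786]

Answer: 5.0021 9.5449 13.4552 17.9982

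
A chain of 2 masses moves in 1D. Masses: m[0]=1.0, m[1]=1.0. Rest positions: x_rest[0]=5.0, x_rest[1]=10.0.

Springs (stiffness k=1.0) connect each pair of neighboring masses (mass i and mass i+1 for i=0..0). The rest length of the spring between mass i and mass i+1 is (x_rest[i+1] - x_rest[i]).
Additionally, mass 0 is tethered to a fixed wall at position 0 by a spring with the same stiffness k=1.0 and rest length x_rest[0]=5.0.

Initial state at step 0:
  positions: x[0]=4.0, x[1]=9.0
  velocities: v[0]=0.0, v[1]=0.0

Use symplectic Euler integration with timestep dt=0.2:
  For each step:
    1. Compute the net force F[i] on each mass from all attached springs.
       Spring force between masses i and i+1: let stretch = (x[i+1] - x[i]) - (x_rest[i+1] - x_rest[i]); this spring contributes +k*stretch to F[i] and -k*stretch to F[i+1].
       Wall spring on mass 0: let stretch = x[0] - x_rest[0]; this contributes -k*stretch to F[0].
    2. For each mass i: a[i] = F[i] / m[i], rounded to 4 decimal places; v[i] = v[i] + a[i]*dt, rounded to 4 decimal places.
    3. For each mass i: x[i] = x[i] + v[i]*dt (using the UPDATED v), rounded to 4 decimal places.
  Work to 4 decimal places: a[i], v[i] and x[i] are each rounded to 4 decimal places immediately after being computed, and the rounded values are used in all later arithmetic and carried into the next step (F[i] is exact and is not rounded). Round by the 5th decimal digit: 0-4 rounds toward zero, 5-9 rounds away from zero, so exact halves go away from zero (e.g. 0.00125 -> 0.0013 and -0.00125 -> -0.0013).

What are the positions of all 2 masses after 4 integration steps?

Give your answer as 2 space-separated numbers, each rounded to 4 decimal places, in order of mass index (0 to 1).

Answer: 4.3542 9.0227

Derivation:
Step 0: x=[4.0000 9.0000] v=[0.0000 0.0000]
Step 1: x=[4.0400 9.0000] v=[0.2000 0.0000]
Step 2: x=[4.1168 9.0016] v=[0.3840 0.0080]
Step 3: x=[4.2243 9.0078] v=[0.5376 0.0310]
Step 4: x=[4.3542 9.0227] v=[0.6494 0.0743]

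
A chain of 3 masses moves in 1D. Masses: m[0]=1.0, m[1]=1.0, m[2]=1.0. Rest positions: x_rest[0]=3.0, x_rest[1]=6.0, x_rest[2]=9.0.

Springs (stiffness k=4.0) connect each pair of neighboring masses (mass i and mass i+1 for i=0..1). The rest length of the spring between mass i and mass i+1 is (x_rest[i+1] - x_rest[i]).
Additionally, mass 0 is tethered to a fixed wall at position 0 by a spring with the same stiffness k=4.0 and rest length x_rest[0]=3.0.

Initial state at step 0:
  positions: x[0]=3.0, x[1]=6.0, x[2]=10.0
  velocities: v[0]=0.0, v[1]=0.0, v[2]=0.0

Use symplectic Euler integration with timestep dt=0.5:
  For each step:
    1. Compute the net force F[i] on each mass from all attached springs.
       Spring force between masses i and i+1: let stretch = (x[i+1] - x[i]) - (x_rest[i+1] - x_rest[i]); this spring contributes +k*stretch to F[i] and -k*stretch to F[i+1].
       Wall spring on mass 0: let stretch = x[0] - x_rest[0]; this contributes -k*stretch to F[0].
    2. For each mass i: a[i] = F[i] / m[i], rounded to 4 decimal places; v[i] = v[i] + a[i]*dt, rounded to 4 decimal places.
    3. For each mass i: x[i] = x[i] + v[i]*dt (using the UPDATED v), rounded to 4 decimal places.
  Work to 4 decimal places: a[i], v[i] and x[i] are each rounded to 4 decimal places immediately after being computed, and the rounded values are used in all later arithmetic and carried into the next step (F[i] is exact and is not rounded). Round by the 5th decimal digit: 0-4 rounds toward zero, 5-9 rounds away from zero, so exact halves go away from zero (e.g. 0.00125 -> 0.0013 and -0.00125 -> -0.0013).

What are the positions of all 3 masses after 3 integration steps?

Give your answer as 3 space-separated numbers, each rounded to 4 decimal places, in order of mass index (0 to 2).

Answer: 3.0000 6.0000 9.0000

Derivation:
Step 0: x=[3.0000 6.0000 10.0000] v=[0.0000 0.0000 0.0000]
Step 1: x=[3.0000 7.0000 9.0000] v=[0.0000 2.0000 -2.0000]
Step 2: x=[4.0000 6.0000 9.0000] v=[2.0000 -2.0000 0.0000]
Step 3: x=[3.0000 6.0000 9.0000] v=[-2.0000 0.0000 0.0000]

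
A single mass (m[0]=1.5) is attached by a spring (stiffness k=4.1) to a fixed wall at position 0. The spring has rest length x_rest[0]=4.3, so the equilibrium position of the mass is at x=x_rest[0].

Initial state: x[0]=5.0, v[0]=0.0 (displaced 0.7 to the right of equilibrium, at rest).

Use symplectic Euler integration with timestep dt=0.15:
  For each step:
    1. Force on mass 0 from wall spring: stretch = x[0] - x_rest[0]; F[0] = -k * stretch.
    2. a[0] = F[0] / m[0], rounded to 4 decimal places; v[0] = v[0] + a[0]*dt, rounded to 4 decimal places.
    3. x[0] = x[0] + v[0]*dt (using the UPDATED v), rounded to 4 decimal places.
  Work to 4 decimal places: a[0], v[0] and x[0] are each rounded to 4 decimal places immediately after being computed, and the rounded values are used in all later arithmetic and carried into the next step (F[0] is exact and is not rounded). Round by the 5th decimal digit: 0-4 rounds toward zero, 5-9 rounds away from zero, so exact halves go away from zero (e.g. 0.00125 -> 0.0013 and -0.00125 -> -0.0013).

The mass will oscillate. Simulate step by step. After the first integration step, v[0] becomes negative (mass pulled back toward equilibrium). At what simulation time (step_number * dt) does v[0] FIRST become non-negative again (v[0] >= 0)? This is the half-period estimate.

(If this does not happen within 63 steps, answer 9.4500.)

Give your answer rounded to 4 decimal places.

Step 0: x=[5.0000] v=[0.0000]
Step 1: x=[4.9570] v=[-0.2870]
Step 2: x=[4.8735] v=[-0.5564]
Step 3: x=[4.7548] v=[-0.7915]
Step 4: x=[4.6081] v=[-0.9780]
Step 5: x=[4.4425] v=[-1.1043]
Step 6: x=[4.2681] v=[-1.1627]
Step 7: x=[4.0957] v=[-1.1496]
Step 8: x=[3.9358] v=[-1.0658]
Step 9: x=[3.7983] v=[-0.9165]
Step 10: x=[3.6917] v=[-0.7108]
Step 11: x=[3.6225] v=[-0.4614]
Step 12: x=[3.5950] v=[-0.1836]
Step 13: x=[3.6108] v=[0.1055]
First v>=0 after going negative at step 13, time=1.9500

Answer: 1.9500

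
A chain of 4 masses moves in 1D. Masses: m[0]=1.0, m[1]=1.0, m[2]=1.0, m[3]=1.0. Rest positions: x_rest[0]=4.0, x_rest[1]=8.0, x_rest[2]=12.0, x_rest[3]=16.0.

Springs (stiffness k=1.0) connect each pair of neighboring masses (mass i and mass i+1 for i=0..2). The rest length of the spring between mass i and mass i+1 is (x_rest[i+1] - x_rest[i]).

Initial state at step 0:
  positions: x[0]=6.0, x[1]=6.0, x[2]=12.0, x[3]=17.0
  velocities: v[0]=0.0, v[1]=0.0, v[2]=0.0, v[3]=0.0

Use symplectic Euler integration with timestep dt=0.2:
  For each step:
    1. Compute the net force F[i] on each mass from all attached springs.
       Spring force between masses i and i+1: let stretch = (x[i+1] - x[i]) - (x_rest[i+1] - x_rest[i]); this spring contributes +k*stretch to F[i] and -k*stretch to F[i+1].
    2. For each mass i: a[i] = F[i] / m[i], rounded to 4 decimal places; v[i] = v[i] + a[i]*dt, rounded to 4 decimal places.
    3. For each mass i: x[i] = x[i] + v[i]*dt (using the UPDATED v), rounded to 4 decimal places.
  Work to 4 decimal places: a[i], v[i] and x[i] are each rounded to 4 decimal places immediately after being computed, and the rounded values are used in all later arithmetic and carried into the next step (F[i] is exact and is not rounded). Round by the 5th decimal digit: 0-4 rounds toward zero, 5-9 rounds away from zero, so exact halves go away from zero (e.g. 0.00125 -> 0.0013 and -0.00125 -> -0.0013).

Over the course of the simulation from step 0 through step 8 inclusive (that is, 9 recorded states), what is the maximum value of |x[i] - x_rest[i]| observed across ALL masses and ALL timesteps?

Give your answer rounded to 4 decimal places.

Answer: 2.2477

Derivation:
Step 0: x=[6.0000 6.0000 12.0000 17.0000] v=[0.0000 0.0000 0.0000 0.0000]
Step 1: x=[5.8400 6.2400 11.9600 16.9600] v=[-0.8000 1.2000 -0.2000 -0.2000]
Step 2: x=[5.5360 6.6928 11.8912 16.8800] v=[-1.5200 2.2640 -0.3440 -0.4000]
Step 3: x=[5.1183 7.3073 11.8140 16.7604] v=[-2.0886 3.0723 -0.3859 -0.5978]
Step 4: x=[4.6281 8.0145 11.7544 16.6030] v=[-2.4508 3.5358 -0.2980 -0.7871]
Step 5: x=[4.1134 8.7358 11.7391 16.4116] v=[-2.5735 3.6065 -0.0763 -0.9568]
Step 6: x=[3.6236 9.3923 11.7906 16.1933] v=[-2.4490 3.2827 0.2575 -1.0913]
Step 7: x=[3.2045 9.9140 11.9223 15.9589] v=[-2.0953 2.6086 0.6584 -1.1718]
Step 8: x=[2.8938 10.2477 12.1351 15.7231] v=[-1.5534 1.6684 1.0641 -1.1791]
Max displacement = 2.2477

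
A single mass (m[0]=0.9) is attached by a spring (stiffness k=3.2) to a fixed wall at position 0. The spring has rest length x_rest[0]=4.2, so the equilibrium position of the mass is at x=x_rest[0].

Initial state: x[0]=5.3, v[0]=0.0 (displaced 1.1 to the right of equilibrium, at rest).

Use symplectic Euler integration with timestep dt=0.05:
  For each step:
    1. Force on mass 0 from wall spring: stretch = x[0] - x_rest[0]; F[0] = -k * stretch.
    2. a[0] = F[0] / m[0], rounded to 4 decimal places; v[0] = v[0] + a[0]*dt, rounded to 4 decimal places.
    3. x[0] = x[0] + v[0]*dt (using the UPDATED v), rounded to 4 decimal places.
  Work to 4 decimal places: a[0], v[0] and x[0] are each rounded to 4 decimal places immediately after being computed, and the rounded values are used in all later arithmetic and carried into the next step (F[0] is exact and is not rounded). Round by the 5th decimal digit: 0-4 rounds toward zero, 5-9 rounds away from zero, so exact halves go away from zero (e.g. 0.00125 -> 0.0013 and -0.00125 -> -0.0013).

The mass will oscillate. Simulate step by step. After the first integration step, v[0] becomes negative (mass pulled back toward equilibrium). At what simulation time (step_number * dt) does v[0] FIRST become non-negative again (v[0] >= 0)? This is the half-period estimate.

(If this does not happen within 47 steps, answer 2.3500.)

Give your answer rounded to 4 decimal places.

Answer: 1.7000

Derivation:
Step 0: x=[5.3000] v=[0.0000]
Step 1: x=[5.2902] v=[-0.1956]
Step 2: x=[5.2707] v=[-0.3894]
Step 3: x=[5.2417] v=[-0.5797]
Step 4: x=[5.2035] v=[-0.7649]
Step 5: x=[5.1563] v=[-0.9433]
Step 6: x=[5.1006] v=[-1.1133]
Step 7: x=[5.0369] v=[-1.2734]
Step 8: x=[4.9658] v=[-1.4222]
Step 9: x=[4.8879] v=[-1.5583]
Step 10: x=[4.8039] v=[-1.6806]
Step 11: x=[4.7145] v=[-1.7880]
Step 12: x=[4.6205] v=[-1.8795]
Step 13: x=[4.5228] v=[-1.9543]
Step 14: x=[4.4222] v=[-2.0117]
Step 15: x=[4.3196] v=[-2.0512]
Step 16: x=[4.2160] v=[-2.0725]
Step 17: x=[4.1122] v=[-2.0753]
Step 18: x=[4.0092] v=[-2.0597]
Step 19: x=[3.9079] v=[-2.0258]
Step 20: x=[3.8092] v=[-1.9739]
Step 21: x=[3.7140] v=[-1.9044]
Step 22: x=[3.6231] v=[-1.8180]
Step 23: x=[3.5373] v=[-1.7154]
Step 24: x=[3.4574] v=[-1.5976]
Step 25: x=[3.3841] v=[-1.4656]
Step 26: x=[3.3181] v=[-1.3206]
Step 27: x=[3.2599] v=[-1.1638]
Step 28: x=[3.2101] v=[-0.9967]
Step 29: x=[3.1691] v=[-0.8207]
Step 30: x=[3.1372] v=[-0.6374]
Step 31: x=[3.1148] v=[-0.4485]
Step 32: x=[3.1020] v=[-0.2556]
Step 33: x=[3.0990] v=[-0.0604]
Step 34: x=[3.1058] v=[0.1353]
First v>=0 after going negative at step 34, time=1.7000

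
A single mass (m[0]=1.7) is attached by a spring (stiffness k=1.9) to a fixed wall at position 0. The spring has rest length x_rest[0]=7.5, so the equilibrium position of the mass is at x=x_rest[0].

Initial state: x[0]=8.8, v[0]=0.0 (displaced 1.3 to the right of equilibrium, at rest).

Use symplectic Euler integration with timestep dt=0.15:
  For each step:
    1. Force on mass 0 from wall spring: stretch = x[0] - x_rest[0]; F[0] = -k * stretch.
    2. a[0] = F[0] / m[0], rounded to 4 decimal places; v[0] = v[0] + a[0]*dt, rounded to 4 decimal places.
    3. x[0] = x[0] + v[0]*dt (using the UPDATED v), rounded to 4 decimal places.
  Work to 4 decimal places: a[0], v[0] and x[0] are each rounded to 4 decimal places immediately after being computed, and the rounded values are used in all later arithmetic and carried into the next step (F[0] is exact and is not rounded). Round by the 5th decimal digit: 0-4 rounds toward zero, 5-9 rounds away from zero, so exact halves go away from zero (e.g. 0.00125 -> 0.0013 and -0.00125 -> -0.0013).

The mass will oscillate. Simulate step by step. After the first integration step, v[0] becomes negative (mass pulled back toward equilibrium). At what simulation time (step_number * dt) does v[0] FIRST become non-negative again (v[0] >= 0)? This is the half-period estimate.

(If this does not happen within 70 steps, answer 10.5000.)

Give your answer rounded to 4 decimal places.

Step 0: x=[8.8000] v=[0.0000]
Step 1: x=[8.7673] v=[-0.2179]
Step 2: x=[8.7027] v=[-0.4304]
Step 3: x=[8.6079] v=[-0.6320]
Step 4: x=[8.4852] v=[-0.8177]
Step 5: x=[8.3378] v=[-0.9829]
Step 6: x=[8.1693] v=[-1.1234]
Step 7: x=[7.9840] v=[-1.2356]
Step 8: x=[7.7865] v=[-1.3167]
Step 9: x=[7.5818] v=[-1.3647]
Step 10: x=[7.3750] v=[-1.3784]
Step 11: x=[7.1714] v=[-1.3574]
Step 12: x=[6.9761] v=[-1.3023]
Step 13: x=[6.7939] v=[-1.2145]
Step 14: x=[6.6295] v=[-1.0961]
Step 15: x=[6.4870] v=[-0.9502]
Step 16: x=[6.3699] v=[-0.7804]
Step 17: x=[6.2813] v=[-0.5909]
Step 18: x=[6.2233] v=[-0.3866]
Step 19: x=[6.1974] v=[-0.1726]
Step 20: x=[6.2043] v=[0.0458]
First v>=0 after going negative at step 20, time=3.0000

Answer: 3.0000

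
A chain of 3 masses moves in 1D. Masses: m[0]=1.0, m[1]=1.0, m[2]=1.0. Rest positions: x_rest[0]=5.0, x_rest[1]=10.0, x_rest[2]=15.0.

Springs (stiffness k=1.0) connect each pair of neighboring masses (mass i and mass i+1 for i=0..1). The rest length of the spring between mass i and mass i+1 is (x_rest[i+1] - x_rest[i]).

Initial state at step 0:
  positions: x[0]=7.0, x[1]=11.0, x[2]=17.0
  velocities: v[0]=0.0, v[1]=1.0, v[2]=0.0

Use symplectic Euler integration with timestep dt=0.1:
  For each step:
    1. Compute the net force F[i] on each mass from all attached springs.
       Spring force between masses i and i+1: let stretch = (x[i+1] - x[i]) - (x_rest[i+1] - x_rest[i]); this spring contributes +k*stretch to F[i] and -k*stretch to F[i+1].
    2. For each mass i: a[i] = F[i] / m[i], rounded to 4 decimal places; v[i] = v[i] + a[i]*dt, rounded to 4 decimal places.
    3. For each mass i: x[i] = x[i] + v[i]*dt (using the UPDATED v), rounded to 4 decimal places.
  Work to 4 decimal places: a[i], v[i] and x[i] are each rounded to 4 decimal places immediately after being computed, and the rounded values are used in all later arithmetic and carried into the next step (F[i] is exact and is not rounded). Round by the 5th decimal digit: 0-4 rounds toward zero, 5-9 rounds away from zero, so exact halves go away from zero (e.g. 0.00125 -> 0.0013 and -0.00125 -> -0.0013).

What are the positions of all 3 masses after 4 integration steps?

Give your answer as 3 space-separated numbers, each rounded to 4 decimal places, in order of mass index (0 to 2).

Step 0: x=[7.0000 11.0000 17.0000] v=[0.0000 1.0000 0.0000]
Step 1: x=[6.9900 11.1200 16.9900] v=[-0.1000 1.2000 -0.1000]
Step 2: x=[6.9713 11.2574 16.9713] v=[-0.1870 1.3740 -0.1870]
Step 3: x=[6.9455 11.4091 16.9455] v=[-0.2584 1.5168 -0.2584]
Step 4: x=[6.9143 11.5715 16.9143] v=[-0.3120 1.6241 -0.3120]

Answer: 6.9143 11.5715 16.9143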